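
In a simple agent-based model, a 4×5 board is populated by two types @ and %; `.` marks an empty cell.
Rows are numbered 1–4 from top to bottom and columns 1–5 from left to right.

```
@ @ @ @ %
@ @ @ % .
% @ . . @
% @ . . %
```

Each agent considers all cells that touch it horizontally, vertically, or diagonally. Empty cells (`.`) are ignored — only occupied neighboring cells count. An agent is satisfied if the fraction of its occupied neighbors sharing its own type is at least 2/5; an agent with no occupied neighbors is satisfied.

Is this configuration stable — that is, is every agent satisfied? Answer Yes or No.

No

Row 1: (1,1)@ 3/3 ok · (1,2)@ 5/5 ok · (1,3)@ 4/5 ok · (1,4)@ 2/4 ok · (1,5)% 1/2 ok
Row 2: (2,1)@ 4/5 ok · (2,2)@ 6/7 ok · (2,3)@ 5/6 ok · (2,4)% 1/5 unhappy
Row 3: (3,1)% 1/5 unhappy · (3,2)@ 4/6 ok · (3,5)@ 0/2 unhappy
Row 4: (4,1)% 1/3 unhappy · (4,2)@ 1/3 unhappy · (4,5)% 0/1 unhappy
For instance (2,4) has only 1/5 same-type neighbors, below 2/5.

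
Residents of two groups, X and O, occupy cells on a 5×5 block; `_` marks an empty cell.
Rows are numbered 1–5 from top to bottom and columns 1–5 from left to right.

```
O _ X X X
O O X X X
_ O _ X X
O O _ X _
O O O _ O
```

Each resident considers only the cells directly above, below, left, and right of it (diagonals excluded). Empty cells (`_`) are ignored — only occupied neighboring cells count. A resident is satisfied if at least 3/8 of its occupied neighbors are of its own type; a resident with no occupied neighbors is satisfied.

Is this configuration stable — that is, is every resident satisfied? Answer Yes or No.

(1,1)O 1/1 ok
(1,3)X 2/2 ok
(1,4)X 3/3 ok
(1,5)X 2/2 ok
(2,1)O 2/2 ok
(2,2)O 2/3 ok
(2,3)X 2/3 ok
(2,4)X 4/4 ok
(2,5)X 3/3 ok
(3,2)O 2/2 ok
(3,4)X 3/3 ok
(3,5)X 2/2 ok
(4,1)O 2/2 ok
(4,2)O 3/3 ok
(4,4)X 1/1 ok
(5,1)O 2/2 ok
(5,2)O 3/3 ok
(5,3)O 1/1 ok
(5,5)O 0/0 ok
All meet the threshold, so the configuration is stable.

Yes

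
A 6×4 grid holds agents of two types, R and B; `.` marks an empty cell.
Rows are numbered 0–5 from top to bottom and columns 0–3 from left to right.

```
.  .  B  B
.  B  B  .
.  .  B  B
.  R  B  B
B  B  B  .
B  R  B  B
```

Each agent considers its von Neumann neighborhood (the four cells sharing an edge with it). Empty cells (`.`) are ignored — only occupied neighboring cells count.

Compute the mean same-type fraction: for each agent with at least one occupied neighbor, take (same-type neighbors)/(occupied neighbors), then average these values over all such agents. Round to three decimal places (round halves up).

0.776

Row 0: (0,2)B 2/2 · (0,3)B 1/1
Row 1: (1,1)B 1/1 · (1,2)B 3/3
Row 2: (2,2)B 3/3 · (2,3)B 2/2
Row 3: (3,1)R 0/2 · (3,2)B 3/4 · (3,3)B 2/2
Row 4: (4,0)B 2/2 · (4,1)B 2/4 · (4,2)B 3/3
Row 5: (5,0)B 1/2 · (5,1)R 0/3 · (5,2)B 2/3 · (5,3)B 1/1
Sum over 16 agents: 2/2 + 1/1 + 1/1 + 3/3 + 3/3 + 2/2 + 0/2 + 3/4 + 2/2 + 2/2 + 2/4 + 3/3 + 1/2 + 0/3 + 2/3 + 1/1 = 149/12; mean = 149/12 ÷ 16 = 149/192 = 0.776041… → 0.776.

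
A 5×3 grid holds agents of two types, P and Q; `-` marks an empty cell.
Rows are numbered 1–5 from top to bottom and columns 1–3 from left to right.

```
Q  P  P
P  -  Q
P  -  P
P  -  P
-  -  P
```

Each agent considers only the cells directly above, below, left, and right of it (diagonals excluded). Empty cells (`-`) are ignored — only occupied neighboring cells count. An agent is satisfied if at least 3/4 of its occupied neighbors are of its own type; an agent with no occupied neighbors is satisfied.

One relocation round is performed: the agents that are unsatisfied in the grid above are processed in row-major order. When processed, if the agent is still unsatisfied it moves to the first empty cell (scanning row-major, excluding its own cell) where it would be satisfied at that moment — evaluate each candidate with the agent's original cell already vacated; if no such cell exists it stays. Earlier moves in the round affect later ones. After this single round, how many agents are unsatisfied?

Initially unsatisfied (in order): (1,1), (1,2), (1,3), (2,1), (2,3), (3,3).
  (1,1): no empty cell satisfies it; stays.
  (1,2) → (3,2).
  (1,3) → (4,2).
  (2,1) → (5,1).
  (2,3) → (1,2).
  (3,3): now satisfied by earlier moves; stays.
Resulting grid:
Q Q -
- - -
P P P
P P P
P - P
All satisfied now.

0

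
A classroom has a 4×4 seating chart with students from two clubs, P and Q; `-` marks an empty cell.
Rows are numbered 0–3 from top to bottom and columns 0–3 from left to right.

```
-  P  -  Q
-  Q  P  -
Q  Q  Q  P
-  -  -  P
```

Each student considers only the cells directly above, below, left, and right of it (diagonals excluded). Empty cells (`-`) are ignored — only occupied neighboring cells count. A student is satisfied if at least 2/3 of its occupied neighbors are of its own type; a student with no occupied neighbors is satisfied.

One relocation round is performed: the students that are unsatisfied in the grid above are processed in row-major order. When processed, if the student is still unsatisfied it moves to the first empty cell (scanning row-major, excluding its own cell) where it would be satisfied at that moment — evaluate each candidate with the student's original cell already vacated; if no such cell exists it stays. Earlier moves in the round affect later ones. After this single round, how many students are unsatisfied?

Initially unsatisfied (in order): (0,1), (1,1), (1,2), (2,2), (2,3).
  (0,1) → (0,0).
  (1,1) → (3,0).
  (1,2) → (0,1).
  (2,2) → (1,2).
  (2,3): now satisfied by earlier moves; stays.
Resulting grid:
P P - Q
- - Q -
Q Q - P
Q - - P
All satisfied now.

0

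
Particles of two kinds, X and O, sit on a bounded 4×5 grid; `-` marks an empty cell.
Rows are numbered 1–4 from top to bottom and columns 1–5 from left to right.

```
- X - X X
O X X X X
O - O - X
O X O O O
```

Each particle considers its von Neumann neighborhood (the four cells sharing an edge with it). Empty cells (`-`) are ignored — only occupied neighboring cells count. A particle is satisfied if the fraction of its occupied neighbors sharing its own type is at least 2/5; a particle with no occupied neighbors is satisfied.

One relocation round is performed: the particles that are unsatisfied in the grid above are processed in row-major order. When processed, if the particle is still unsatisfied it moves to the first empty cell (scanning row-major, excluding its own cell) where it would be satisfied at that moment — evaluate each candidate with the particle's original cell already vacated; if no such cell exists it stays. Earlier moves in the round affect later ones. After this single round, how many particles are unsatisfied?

1

Initially unsatisfied (in order): (4,2).
  (4,2) → (1,1).
Resulting grid:
X X - X X
O X X X X
O - O - X
O - O O O
Unsatisfied now: (2,1).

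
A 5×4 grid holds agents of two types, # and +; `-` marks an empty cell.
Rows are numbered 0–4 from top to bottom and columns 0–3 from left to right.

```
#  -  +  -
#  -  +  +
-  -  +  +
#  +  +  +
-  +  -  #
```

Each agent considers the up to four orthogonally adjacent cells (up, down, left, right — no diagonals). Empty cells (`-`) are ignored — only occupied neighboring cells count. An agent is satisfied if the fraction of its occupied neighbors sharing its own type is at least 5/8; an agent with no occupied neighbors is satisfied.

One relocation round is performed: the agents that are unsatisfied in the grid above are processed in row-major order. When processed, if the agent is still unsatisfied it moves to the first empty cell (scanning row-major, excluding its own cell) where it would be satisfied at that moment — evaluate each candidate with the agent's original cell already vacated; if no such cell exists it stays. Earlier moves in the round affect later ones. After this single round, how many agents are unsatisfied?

1

Initially unsatisfied (in order): (3,0), (4,3).
  (3,0) → (2,0).
  (4,3): no empty cell satisfies it; stays.
Resulting grid:
# - + -
# - + +
# - + +
- + + +
- + - #
Unsatisfied now: (4,3).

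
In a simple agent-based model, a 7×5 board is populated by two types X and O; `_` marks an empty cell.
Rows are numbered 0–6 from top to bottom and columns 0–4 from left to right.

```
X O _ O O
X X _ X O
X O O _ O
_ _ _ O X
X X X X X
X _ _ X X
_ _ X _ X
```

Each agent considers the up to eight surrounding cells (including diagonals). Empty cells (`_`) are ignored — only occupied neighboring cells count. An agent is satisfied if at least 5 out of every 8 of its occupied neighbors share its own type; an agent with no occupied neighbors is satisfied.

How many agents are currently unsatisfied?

(0,0)X 2/3 satisfied
(0,1)O 0/3 not
(0,3)O 2/3 satisfied
(0,4)O 2/3 satisfied
(1,0)X 3/5 not
(1,1)X 3/6 not
(1,3)X 0/5 not
(1,4)O 3/4 satisfied
(2,0)X 2/3 satisfied
(2,1)O 1/4 not
(2,2)O 2/4 not
(2,4)O 2/4 not
(3,3)O 2/6 not
(3,4)X 2/4 not
(4,0)X 2/2 satisfied
(4,1)X 3/3 satisfied
(4,2)X 3/4 satisfied
(4,3)X 5/6 satisfied
(4,4)X 4/5 satisfied
(5,0)X 2/2 satisfied
(5,3)X 6/6 satisfied
(5,4)X 4/4 satisfied
(6,2)X 1/1 satisfied
(6,4)X 2/2 satisfied
Unsatisfied: (0,1), (1,0), (1,1), (1,3), (2,1), (2,2), (2,4), (3,3), (3,4) — 9 in total.

9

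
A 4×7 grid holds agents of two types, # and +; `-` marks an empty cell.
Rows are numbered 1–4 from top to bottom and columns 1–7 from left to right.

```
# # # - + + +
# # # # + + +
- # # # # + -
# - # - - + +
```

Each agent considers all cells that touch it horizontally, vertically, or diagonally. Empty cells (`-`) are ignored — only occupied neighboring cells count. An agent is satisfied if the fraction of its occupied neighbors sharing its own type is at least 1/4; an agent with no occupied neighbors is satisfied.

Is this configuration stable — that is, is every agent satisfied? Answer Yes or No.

(1,1)# 3/3 ✓
(1,2)# 5/5 ✓
(1,3)# 4/4 ✓
(1,5)+ 3/4 ✓
(1,6)+ 5/5 ✓
(1,7)+ 3/3 ✓
(2,1)# 4/4 ✓
(2,2)# 7/7 ✓
(2,3)# 7/7 ✓
(2,4)# 5/7 ✓
(2,5)+ 4/7 ✓
(2,6)+ 6/7 ✓
(2,7)+ 4/4 ✓
(3,2)# 6/6 ✓
(3,3)# 6/6 ✓
(3,4)# 5/6 ✓
(3,5)# 2/6 ✓
(3,6)+ 5/6 ✓
(4,1)# 1/1 ✓
(4,3)# 3/3 ✓
(4,6)+ 2/3 ✓
(4,7)+ 2/2 ✓
All meet the threshold, so the configuration is stable.

Yes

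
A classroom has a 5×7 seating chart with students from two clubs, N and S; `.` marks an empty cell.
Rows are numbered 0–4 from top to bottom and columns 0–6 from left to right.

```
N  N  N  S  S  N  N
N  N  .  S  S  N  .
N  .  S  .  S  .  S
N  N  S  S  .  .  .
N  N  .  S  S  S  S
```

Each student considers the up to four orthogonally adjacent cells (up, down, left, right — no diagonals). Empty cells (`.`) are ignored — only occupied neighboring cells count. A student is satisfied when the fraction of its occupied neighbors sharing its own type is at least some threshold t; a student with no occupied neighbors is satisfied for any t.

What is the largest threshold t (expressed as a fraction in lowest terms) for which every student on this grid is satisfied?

1/2

Row 0: (0,0)N 2/2 · (0,1)N 3/3 · (0,2)N 1/2 · (0,3)S 2/3 · (0,4)S 2/3 · (0,5)N 2/3 · (0,6)N 1/1
Row 1: (1,0)N 3/3 · (1,1)N 2/2 · (1,3)S 2/2 · (1,4)S 3/4 · (1,5)N 1/2
Row 2: (2,0)N 2/2 · (2,2)S 1/1 · (2,4)S 1/1 · (2,6)S — no occupied neighbors
Row 3: (3,0)N 3/3 · (3,1)N 2/3 · (3,2)S 2/3 · (3,3)S 2/2
Row 4: (4,0)N 2/2 · (4,1)N 2/2 · (4,3)S 2/2 · (4,4)S 2/2 · (4,5)S 2/2 · (4,6)S 1/1
The smallest same-type fraction is 1/2 at (0,2), which reduces to 1/2. Any threshold above that leaves this student unsatisfied.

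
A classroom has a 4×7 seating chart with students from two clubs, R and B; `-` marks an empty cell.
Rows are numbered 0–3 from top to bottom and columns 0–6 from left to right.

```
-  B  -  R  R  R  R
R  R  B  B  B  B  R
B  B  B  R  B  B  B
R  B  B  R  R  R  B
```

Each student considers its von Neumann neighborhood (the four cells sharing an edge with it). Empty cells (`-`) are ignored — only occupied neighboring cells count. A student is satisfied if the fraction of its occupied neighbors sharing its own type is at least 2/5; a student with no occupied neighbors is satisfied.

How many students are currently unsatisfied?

7

Row 0: (0,1)B 0/1 not · (0,3)R 1/2 satisfied · (0,4)R 2/3 satisfied · (0,5)R 2/3 satisfied · (0,6)R 2/2 satisfied
Row 1: (1,0)R 1/2 satisfied · (1,1)R 1/4 not · (1,2)B 2/3 satisfied · (1,3)B 2/4 satisfied · (1,4)B 3/4 satisfied · (1,5)B 2/4 satisfied · (1,6)R 1/3 not
Row 2: (2,0)B 1/3 not · (2,1)B 3/4 satisfied · (2,2)B 3/4 satisfied · (2,3)R 1/4 not · (2,4)B 2/4 satisfied · (2,5)B 3/4 satisfied · (2,6)B 2/3 satisfied
Row 3: (3,0)R 0/2 not · (3,1)B 2/3 satisfied · (3,2)B 2/3 satisfied · (3,3)R 2/3 satisfied · (3,4)R 2/3 satisfied · (3,5)R 1/3 not · (3,6)B 1/2 satisfied
Unsatisfied: (0,1), (1,1), (1,6), (2,0), (2,3), (3,0), (3,5) — 7 in total.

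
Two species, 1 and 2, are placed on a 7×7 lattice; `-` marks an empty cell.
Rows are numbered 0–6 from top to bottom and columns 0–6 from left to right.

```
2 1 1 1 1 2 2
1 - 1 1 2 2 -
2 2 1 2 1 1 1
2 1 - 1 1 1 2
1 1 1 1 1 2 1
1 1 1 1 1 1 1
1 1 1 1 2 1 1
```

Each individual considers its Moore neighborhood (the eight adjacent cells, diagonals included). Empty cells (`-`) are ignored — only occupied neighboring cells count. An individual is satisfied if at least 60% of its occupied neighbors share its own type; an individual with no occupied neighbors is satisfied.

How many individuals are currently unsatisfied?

15

(0,0)2 0/2 ✗
(0,1)1 3/4 ✓
(0,2)1 4/4 ✓
(0,3)1 4/5 ✓
(0,4)1 2/5 ✗
(0,5)2 3/4 ✓
(0,6)2 2/2 ✓
(1,0)1 1/4 ✗
(1,2)1 5/7 ✓
(1,3)1 6/8 ✓
(1,4)2 3/8 ✗
(1,5)2 3/7 ✗
(2,0)2 2/4 ✗
(2,1)2 2/6 ✗
(2,2)1 4/6 ✓
(2,3)2 1/7 ✗
(2,4)1 5/8 ✓
(2,5)1 4/7 ✗
(2,6)1 2/4 ✗
(3,0)2 2/5 ✗
(3,1)1 4/7 ✗
(3,3)1 6/7 ✓
(3,4)1 6/8 ✓
(3,5)1 6/8 ✓
(3,6)2 1/5 ✗
(4,0)1 4/5 ✓
(4,1)1 6/7 ✓
(4,2)1 7/7 ✓
(4,3)1 7/7 ✓
(4,4)1 7/8 ✓
(4,5)2 1/8 ✗
(4,6)1 3/5 ✓
(5,0)1 5/5 ✓
(5,1)1 8/8 ✓
(5,2)1 8/8 ✓
(5,3)1 7/8 ✓
(5,4)1 6/8 ✓
(5,5)1 6/8 ✓
(5,6)1 4/5 ✓
(6,0)1 3/3 ✓
(6,1)1 5/5 ✓
(6,2)1 5/5 ✓
(6,3)1 4/5 ✓
(6,4)2 0/5 ✗
(6,5)1 4/5 ✓
(6,6)1 3/3 ✓
Unsatisfied: (0,0), (0,4), (1,0), (1,4), (1,5), (2,0), (2,1), (2,3), (2,5), (2,6), (3,0), (3,1), (3,6), (4,5), (6,4) — 15 in total.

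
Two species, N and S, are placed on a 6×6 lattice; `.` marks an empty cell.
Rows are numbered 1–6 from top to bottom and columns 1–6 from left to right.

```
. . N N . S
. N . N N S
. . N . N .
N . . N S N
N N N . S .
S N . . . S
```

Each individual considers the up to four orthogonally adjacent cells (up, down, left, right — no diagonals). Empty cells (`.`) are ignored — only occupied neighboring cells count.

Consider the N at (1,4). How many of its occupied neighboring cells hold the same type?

2

Occupied neighbors of (1,4): (2,4)=N, (1,3)=N.
Same type (N): 2 of 2.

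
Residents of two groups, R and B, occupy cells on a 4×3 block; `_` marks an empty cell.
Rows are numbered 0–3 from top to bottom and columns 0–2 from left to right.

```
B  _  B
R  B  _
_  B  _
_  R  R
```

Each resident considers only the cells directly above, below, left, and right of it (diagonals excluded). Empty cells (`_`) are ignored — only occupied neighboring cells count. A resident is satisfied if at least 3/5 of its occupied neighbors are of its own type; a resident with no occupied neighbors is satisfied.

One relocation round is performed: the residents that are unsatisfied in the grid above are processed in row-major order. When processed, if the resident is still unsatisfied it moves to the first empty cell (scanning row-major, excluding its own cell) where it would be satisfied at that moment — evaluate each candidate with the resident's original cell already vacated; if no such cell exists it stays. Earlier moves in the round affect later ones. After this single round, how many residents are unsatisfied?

Initially unsatisfied (in order): (0,0), (1,0), (1,1), (2,1), (3,1).
  (0,0) → (0,1).
  (1,0) → (3,0).
  (1,1): now satisfied by earlier moves; stays.
  (2,1) → (0,0).
  (3,1): now satisfied by earlier moves; stays.
Resulting grid:
B B B
_ B _
_ _ _
R R R
All satisfied now.

0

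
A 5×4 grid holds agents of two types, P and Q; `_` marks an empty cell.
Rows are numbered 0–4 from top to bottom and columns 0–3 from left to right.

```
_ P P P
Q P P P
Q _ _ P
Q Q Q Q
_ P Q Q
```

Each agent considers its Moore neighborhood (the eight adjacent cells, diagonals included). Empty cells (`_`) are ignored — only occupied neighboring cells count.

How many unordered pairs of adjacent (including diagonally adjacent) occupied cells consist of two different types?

Scan each occupied cell's neighbors to the right and below (and the two forward diagonals) so each pair is counted once.
Row 0: P(0,1)–P(0,2)= P(0,1)–P(1,1)= P(0,1)–P(1,2)= P(0,1)–Q(1,0)≠ P(0,2)–P(0,3)= P(0,2)–P(1,2)= P(0,2)–P(1,3)= P(0,2)–P(1,1)= P(0,3)–P(1,3)= P(0,3)–P(1,2)=  → 1/10 unlike.
Row 1: Q(1,0)–P(1,1)≠ Q(1,0)–Q(2,0)= P(1,1)–P(1,2)= P(1,1)–Q(2,0)≠ P(1,2)–P(1,3)= P(1,2)–P(2,3)= P(1,3)–P(2,3)=  → 2/7 unlike.
Row 2: Q(2,0)–Q(3,0)= Q(2,0)–Q(3,1)= P(2,3)–Q(3,3)≠ P(2,3)–Q(3,2)≠  → 2/4 unlike.
Row 3: Q(3,0)–Q(3,1)= Q(3,0)–P(4,1)≠ Q(3,1)–Q(3,2)= Q(3,1)–P(4,1)≠ Q(3,1)–Q(4,2)= Q(3,2)–Q(3,3)= Q(3,2)–Q(4,2)= Q(3,2)–Q(4,3)= Q(3,2)–P(4,1)≠ Q(3,3)–Q(4,3)= Q(3,3)–Q(4,2)=  → 3/11 unlike.
Row 4: P(4,1)–Q(4,2)≠ Q(4,2)–Q(4,3)=  → 1/2 unlike.
Total adjacent occupied pairs: 34; unlike-type pairs: 9.

9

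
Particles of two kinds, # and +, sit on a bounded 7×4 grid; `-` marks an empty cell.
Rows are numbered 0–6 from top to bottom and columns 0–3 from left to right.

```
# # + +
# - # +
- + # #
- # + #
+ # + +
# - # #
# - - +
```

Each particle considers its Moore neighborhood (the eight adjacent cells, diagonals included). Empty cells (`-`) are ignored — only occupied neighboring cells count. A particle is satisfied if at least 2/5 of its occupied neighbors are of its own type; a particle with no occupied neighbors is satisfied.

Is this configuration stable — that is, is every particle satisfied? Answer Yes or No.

Row 0: (0,0)# 2/2 ok · (0,1)# 3/4 ok · (0,2)+ 2/4 ok · (0,3)+ 2/3 ok
Row 1: (1,0)# 2/3 ok · (1,2)# 3/7 ok · (1,3)+ 2/5 ok
Row 2: (2,1)+ 1/5 unhappy · (2,2)# 4/7 ok · (2,3)# 3/5 ok
Row 3: (3,1)# 2/6 unhappy · (3,2)+ 3/8 unhappy · (3,3)# 2/5 ok
Row 4: (4,0)+ 0/3 unhappy · (4,1)# 3/6 ok · (4,2)+ 2/7 unhappy · (4,3)+ 2/5 ok
Row 5: (5,0)# 2/3 ok · (5,2)# 2/5 ok · (5,3)# 1/4 unhappy
Row 6: (6,0)# 1/1 ok · (6,3)+ 0/2 unhappy
For instance (2,1) has only 1/5 same-type neighbors, below 2/5.

No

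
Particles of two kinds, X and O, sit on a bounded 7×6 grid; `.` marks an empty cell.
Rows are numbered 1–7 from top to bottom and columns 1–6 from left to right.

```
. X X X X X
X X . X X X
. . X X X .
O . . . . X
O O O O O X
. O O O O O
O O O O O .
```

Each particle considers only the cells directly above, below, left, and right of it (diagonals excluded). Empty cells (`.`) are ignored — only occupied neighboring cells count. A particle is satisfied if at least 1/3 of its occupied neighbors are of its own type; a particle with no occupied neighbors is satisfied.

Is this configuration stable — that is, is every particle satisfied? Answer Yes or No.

Yes

(1,2)X 2/2 ok
(1,3)X 2/2 ok
(1,4)X 3/3 ok
(1,5)X 3/3 ok
(1,6)X 2/2 ok
(2,1)X 1/1 ok
(2,2)X 2/2 ok
(2,4)X 3/3 ok
(2,5)X 4/4 ok
(2,6)X 2/2 ok
(3,3)X 1/1 ok
(3,4)X 3/3 ok
(3,5)X 2/2 ok
(4,1)O 1/1 ok
(4,6)X 1/1 ok
(5,1)O 2/2 ok
(5,2)O 3/3 ok
(5,3)O 3/3 ok
(5,4)O 3/3 ok
(5,5)O 2/3 ok
(5,6)X 1/3 ok
(6,2)O 3/3 ok
(6,3)O 4/4 ok
(6,4)O 4/4 ok
(6,5)O 4/4 ok
(6,6)O 1/2 ok
(7,1)O 1/1 ok
(7,2)O 3/3 ok
(7,3)O 3/3 ok
(7,4)O 3/3 ok
(7,5)O 2/2 ok
All meet the threshold, so the configuration is stable.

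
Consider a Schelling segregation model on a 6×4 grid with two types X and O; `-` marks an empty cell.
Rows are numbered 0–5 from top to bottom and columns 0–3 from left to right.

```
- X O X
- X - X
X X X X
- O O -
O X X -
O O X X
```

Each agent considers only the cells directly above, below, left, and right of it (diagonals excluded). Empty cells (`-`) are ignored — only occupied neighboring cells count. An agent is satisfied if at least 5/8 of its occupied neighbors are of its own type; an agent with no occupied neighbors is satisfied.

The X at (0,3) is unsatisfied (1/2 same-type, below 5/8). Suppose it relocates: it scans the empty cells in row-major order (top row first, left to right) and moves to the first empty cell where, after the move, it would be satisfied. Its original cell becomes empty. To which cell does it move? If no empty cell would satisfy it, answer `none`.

Vacating (0,3). Empty cells in order:
  (0,0): 1/1 same-type → satisfied — stop here.

(0,0)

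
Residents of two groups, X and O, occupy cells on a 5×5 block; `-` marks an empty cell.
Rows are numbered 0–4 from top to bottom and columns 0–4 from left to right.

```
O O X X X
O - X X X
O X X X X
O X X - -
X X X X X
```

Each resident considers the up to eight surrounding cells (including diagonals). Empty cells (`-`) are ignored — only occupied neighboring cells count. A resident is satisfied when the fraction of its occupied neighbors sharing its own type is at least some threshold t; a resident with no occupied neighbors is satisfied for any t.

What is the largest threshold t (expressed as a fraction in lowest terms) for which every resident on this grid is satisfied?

1/5

Row 0: (0,0)O 2/2 · (0,1)O 2/4 · (0,2)X 3/4 · (0,3)X 5/5 · (0,4)X 3/3
Row 1: (1,0)O 3/4 · (1,2)X 6/7 · (1,3)X 8/8 · (1,4)X 5/5
Row 2: (2,0)O 2/4 · (2,1)X 4/7 · (2,2)X 6/6 · (2,3)X 6/6 · (2,4)X 3/3
Row 3: (3,0)O 1/5 · (3,1)X 6/8 · (3,2)X 7/7
Row 4: (4,0)X 2/3 · (4,1)X 4/5 · (4,2)X 4/4 · (4,3)X 3/3 · (4,4)X 1/1
The smallest same-type fraction is 1/5 at (3,0), which reduces to 1/5. Any threshold above that leaves this resident unsatisfied.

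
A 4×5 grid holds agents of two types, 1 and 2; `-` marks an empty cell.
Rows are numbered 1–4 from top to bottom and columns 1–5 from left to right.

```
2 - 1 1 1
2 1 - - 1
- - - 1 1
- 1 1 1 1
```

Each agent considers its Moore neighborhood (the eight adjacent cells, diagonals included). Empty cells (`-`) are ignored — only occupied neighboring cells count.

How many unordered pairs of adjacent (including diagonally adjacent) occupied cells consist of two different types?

Scan each occupied cell's neighbors to the right and below (and the two forward diagonals) so each pair is counted once.
From row 1: 1 unlike of 7 pairs (running 1/7).
From row 2: 1 unlike of 3 pairs (running 2/10).
From row 3: 0 unlike of 6 pairs (running 2/16).
From row 4: 0 unlike of 3 pairs (running 2/19).
Total adjacent occupied pairs: 19; unlike-type pairs: 2.

2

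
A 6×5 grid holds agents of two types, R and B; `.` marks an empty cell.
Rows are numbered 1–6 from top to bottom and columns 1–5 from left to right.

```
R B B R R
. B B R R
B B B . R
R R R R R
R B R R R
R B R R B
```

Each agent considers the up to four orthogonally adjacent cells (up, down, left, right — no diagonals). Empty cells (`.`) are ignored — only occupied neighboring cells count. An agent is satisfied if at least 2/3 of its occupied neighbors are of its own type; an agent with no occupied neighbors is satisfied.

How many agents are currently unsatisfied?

7

Row 1: (1,1)R 0/1 unhappy · (1,2)B 2/3 ok · (1,3)B 2/3 ok · (1,4)R 2/3 ok · (1,5)R 2/2 ok
Row 2: (2,2)B 3/3 ok · (2,3)B 3/4 ok · (2,4)R 2/3 ok · (2,5)R 3/3 ok
Row 3: (3,1)B 1/2 unhappy · (3,2)B 3/4 ok · (3,3)B 2/3 ok · (3,5)R 2/2 ok
Row 4: (4,1)R 2/3 ok · (4,2)R 2/4 unhappy · (4,3)R 3/4 ok · (4,4)R 3/3 ok · (4,5)R 3/3 ok
Row 5: (5,1)R 2/3 ok · (5,2)B 1/4 unhappy · (5,3)R 3/4 ok · (5,4)R 4/4 ok · (5,5)R 2/3 ok
Row 6: (6,1)R 1/2 unhappy · (6,2)B 1/3 unhappy · (6,3)R 2/3 ok · (6,4)R 2/3 ok · (6,5)B 0/2 unhappy
Unsatisfied: (1,1), (3,1), (4,2), (5,2), (6,1), (6,2), (6,5) — 7 in total.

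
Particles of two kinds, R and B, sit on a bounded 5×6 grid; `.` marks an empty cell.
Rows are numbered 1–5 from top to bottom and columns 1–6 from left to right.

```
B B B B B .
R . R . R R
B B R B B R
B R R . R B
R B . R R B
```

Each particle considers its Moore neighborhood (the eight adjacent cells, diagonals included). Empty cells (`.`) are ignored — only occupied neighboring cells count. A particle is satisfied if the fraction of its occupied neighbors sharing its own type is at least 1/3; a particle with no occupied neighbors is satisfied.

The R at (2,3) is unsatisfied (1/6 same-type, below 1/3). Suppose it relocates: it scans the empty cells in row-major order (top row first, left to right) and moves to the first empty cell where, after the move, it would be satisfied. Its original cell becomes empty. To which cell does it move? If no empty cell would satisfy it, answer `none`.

(1,6)

Vacating (2,3). Empty cells in order:
  (1,6): 2/3 same-type → satisfied — stop here.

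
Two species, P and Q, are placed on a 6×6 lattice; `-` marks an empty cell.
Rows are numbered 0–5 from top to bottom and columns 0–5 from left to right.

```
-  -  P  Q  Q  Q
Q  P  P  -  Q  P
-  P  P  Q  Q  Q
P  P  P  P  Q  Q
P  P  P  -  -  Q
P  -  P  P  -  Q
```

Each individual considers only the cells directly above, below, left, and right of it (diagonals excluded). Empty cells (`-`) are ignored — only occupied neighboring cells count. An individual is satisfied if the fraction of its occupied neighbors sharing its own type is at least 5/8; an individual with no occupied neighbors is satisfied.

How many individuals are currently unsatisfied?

Row 0: (0,2)P 1/2 unhappy · (0,3)Q 1/2 unhappy · (0,4)Q 3/3 ok · (0,5)Q 1/2 unhappy
Row 1: (1,0)Q 0/1 unhappy · (1,1)P 2/3 ok · (1,2)P 3/3 ok · (1,4)Q 2/3 ok · (1,5)P 0/3 unhappy
Row 2: (2,1)P 3/3 ok · (2,2)P 3/4 ok · (2,3)Q 1/3 unhappy · (2,4)Q 4/4 ok · (2,5)Q 2/3 ok
Row 3: (3,0)P 2/2 ok · (3,1)P 4/4 ok · (3,2)P 4/4 ok · (3,3)P 1/3 unhappy · (3,4)Q 2/3 ok · (3,5)Q 3/3 ok
Row 4: (4,0)P 3/3 ok · (4,1)P 3/3 ok · (4,2)P 3/3 ok · (4,5)Q 2/2 ok
Row 5: (5,0)P 1/1 ok · (5,2)P 2/2 ok · (5,3)P 1/1 ok · (5,5)Q 1/1 ok
Unsatisfied: (0,2), (0,3), (0,5), (1,0), (1,5), (2,3), (3,3) — 7 in total.

7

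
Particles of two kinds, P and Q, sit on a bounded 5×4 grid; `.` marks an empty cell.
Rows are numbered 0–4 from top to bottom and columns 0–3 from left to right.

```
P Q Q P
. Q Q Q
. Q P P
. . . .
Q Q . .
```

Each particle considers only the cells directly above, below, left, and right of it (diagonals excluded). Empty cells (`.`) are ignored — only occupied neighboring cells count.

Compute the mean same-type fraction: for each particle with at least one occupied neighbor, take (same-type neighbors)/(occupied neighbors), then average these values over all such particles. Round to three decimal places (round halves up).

0.563

Row 0: (0,0)P 0/1 · (0,1)Q 2/3 · (0,2)Q 2/3 · (0,3)P 0/2
Row 1: (1,1)Q 3/3 · (1,2)Q 3/4 · (1,3)Q 1/3
Row 2: (2,1)Q 1/2 · (2,2)P 1/3 · (2,3)P 1/2
Row 4: (4,0)Q 1/1 · (4,1)Q 1/1
Sum over 12 particles: 0/1 + 2/3 + 2/3 + 0/2 + 3/3 + 3/4 + 1/3 + 1/2 + 1/3 + 1/2 + 1/1 + 1/1 = 27/4; mean = 27/4 ÷ 12 = 9/16 = 0.5625 → 0.563.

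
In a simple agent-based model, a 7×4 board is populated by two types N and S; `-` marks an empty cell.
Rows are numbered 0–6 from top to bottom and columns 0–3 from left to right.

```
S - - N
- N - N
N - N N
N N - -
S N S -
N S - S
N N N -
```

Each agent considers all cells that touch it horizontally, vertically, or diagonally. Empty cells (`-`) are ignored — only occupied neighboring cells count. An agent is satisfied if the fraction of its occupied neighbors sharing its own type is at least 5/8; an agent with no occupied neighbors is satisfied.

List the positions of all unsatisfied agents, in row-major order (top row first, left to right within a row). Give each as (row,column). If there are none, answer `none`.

(0,0), (4,0), (4,1), (4,2), (5,0), (5,1), (5,3), (6,2)

(0,0)S 0/1 unhappy
(0,3)N 1/1 ok
(1,1)N 2/3 ok
(1,3)N 3/3 ok
(2,0)N 3/3 ok
(2,2)N 4/4 ok
(2,3)N 2/2 ok
(3,0)N 3/4 ok
(3,1)N 4/6 ok
(4,0)S 1/5 unhappy
(4,1)N 3/6 unhappy
(4,2)S 2/4 unhappy
(5,0)N 3/5 unhappy
(5,1)S 2/7 unhappy
(5,3)S 1/2 unhappy
(6,0)N 2/3 ok
(6,1)N 3/4 ok
(6,2)N 1/3 unhappy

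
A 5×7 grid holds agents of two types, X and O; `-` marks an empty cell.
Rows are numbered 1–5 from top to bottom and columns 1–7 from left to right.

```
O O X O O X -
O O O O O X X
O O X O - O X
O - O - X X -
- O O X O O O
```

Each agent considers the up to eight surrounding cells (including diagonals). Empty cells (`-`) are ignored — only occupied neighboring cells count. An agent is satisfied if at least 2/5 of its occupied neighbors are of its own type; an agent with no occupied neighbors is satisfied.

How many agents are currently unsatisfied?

(1,1)O 3/3 ok
(1,2)O 4/5 ok
(1,3)X 0/5 unhappy
(1,4)O 4/5 ok
(1,5)O 3/5 ok
(1,6)X 2/4 ok
(2,1)O 5/5 ok
(2,2)O 6/8 ok
(2,3)O 6/8 ok
(2,4)O 5/7 ok
(2,5)O 5/7 ok
(2,6)X 3/6 ok
(2,7)X 3/4 ok
(3,1)O 4/4 ok
(3,2)O 6/7 ok
(3,3)X 0/6 unhappy
(3,4)O 4/6 ok
(3,6)O 1/6 unhappy
(3,7)X 3/4 ok
(4,1)O 3/3 ok
(4,3)O 4/6 ok
(4,5)X 2/6 unhappy
(4,6)X 2/6 unhappy
(5,2)O 3/3 ok
(5,3)O 2/3 ok
(5,4)X 1/4 unhappy
(5,5)O 1/4 unhappy
(5,6)O 2/4 ok
(5,7)O 1/2 ok
Unsatisfied: (1,3), (3,3), (3,6), (4,5), (4,6), (5,4), (5,5) — 7 in total.

7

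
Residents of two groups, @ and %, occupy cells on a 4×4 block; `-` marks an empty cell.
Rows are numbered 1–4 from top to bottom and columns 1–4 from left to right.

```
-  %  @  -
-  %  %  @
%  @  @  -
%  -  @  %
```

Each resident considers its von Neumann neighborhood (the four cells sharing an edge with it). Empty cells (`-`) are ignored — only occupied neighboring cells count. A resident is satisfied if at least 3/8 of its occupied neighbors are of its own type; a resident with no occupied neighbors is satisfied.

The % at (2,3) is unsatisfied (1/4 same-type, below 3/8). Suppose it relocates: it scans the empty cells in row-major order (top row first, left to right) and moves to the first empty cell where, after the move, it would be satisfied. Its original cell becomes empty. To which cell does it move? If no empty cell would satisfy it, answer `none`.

(1,1)

Vacating (2,3). Empty cells in order:
  (1,1): 1/1 same-type → satisfied — stop here.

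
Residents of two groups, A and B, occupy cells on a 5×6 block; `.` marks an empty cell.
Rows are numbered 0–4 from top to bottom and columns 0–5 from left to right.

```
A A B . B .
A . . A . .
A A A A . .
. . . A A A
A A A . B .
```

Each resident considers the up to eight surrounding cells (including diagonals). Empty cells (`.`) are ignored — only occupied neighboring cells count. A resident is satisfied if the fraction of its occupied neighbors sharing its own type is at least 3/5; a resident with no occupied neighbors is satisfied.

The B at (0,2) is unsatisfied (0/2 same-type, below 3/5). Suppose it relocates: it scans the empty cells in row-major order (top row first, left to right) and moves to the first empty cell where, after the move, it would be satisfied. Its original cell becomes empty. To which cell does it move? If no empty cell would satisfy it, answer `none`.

Vacating (0,2). Empty cells in order:
  (0,3): 1/2 same-type → still unsatisfied.
  (0,5): 1/1 same-type → satisfied — stop here.

(0,5)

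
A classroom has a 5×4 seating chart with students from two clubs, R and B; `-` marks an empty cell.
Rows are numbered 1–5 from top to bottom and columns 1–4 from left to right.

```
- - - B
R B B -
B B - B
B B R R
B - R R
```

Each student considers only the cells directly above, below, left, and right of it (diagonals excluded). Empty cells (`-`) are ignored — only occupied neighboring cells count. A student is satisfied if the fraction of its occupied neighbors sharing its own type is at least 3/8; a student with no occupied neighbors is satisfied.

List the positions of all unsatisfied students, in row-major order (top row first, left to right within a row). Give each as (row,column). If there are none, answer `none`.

(1,4)B 0/0 satisfied
(2,1)R 0/2 not
(2,2)B 2/3 satisfied
(2,3)B 1/1 satisfied
(3,1)B 2/3 satisfied
(3,2)B 3/3 satisfied
(3,4)B 0/1 not
(4,1)B 3/3 satisfied
(4,2)B 2/3 satisfied
(4,3)R 2/3 satisfied
(4,4)R 2/3 satisfied
(5,1)B 1/1 satisfied
(5,3)R 2/2 satisfied
(5,4)R 2/2 satisfied

(2,1), (3,4)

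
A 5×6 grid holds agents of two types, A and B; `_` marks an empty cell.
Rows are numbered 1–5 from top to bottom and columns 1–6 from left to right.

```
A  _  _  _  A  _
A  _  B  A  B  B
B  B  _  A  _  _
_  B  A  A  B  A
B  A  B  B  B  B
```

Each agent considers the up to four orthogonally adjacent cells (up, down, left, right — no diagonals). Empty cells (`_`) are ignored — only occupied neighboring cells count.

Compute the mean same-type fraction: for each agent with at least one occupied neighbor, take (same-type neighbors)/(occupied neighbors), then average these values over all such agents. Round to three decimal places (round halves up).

(1,1)A 1/1
(1,5)A 0/1
(2,1)A 1/2
(2,3)B 0/1
(2,4)A 1/3
(2,5)B 1/3
(2,6)B 1/1
(3,1)B 1/2
(3,2)B 2/2
(3,4)A 2/2
(4,2)B 1/3
(4,3)A 1/3
(4,4)A 2/4
(4,5)B 1/3
(4,6)A 0/2
(5,1)B 0/1
(5,2)A 0/3
(5,3)B 1/3
(5,4)B 2/3
(5,5)B 3/3
(5,6)B 1/2
Sum over 21 agents: 1/1 + 0/1 + 1/2 + 0/1 + 1/3 + 1/3 + 1/1 + 1/2 + 2/2 + 2/2 + 1/3 + 1/3 + 2/4 + 1/3 + 0/2 + 0/1 + 0/3 + 1/3 + 2/3 + 3/3 + 1/2 = 29/3; mean = 29/3 ÷ 21 = 29/63 = 0.460317… → 0.460.

0.460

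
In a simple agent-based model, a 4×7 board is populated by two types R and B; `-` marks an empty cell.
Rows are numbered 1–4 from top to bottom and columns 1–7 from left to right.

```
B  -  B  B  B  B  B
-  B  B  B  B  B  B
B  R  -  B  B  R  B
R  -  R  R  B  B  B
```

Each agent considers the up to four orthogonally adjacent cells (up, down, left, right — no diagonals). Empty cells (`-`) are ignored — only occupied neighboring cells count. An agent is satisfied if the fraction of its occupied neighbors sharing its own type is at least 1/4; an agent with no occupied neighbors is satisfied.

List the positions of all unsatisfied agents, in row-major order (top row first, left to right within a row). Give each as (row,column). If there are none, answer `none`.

(3,1), (3,2), (3,6), (4,1)

(1,1)B 0/0 satisfied
(1,3)B 2/2 satisfied
(1,4)B 3/3 satisfied
(1,5)B 3/3 satisfied
(1,6)B 3/3 satisfied
(1,7)B 2/2 satisfied
(2,2)B 1/2 satisfied
(2,3)B 3/3 satisfied
(2,4)B 4/4 satisfied
(2,5)B 4/4 satisfied
(2,6)B 3/4 satisfied
(2,7)B 3/3 satisfied
(3,1)B 0/2 not
(3,2)R 0/2 not
(3,4)B 2/3 satisfied
(3,5)B 3/4 satisfied
(3,6)R 0/4 not
(3,7)B 2/3 satisfied
(4,1)R 0/1 not
(4,3)R 1/1 satisfied
(4,4)R 1/3 satisfied
(4,5)B 2/3 satisfied
(4,6)B 2/3 satisfied
(4,7)B 2/2 satisfied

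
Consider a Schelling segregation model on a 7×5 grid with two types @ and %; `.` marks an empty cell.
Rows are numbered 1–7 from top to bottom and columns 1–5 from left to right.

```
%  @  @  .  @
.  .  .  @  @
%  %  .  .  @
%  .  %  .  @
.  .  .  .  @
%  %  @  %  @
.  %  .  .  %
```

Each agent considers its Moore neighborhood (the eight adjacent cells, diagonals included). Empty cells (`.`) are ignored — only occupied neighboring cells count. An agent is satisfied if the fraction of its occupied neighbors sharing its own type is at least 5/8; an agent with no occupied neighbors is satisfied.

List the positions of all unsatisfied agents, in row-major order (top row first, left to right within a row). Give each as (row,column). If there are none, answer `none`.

(1,1), (1,2), (6,3), (6,4), (6,5), (7,5)

(1,1)% 0/1 not
(1,2)@ 1/2 not
(1,3)@ 2/2 satisfied
(1,5)@ 2/2 satisfied
(2,4)@ 4/4 satisfied
(2,5)@ 3/3 satisfied
(3,1)% 2/2 satisfied
(3,2)% 3/3 satisfied
(3,5)@ 3/3 satisfied
(4,1)% 2/2 satisfied
(4,3)% 1/1 satisfied
(4,5)@ 2/2 satisfied
(5,5)@ 2/3 satisfied
(6,1)% 2/2 satisfied
(6,2)% 2/3 satisfied
(6,3)@ 0/3 not
(6,4)% 1/4 not
(6,5)@ 1/3 not
(7,2)% 2/3 satisfied
(7,5)% 1/2 not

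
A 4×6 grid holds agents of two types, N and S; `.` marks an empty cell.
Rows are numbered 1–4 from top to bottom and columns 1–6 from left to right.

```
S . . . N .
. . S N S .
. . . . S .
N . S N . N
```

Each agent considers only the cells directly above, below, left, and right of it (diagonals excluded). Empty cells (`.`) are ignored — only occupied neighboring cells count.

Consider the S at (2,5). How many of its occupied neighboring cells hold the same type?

Occupied neighbors of (2,5): (1,5)=N, (3,5)=S, (2,4)=N.
Same type (S): 1 of 3.

1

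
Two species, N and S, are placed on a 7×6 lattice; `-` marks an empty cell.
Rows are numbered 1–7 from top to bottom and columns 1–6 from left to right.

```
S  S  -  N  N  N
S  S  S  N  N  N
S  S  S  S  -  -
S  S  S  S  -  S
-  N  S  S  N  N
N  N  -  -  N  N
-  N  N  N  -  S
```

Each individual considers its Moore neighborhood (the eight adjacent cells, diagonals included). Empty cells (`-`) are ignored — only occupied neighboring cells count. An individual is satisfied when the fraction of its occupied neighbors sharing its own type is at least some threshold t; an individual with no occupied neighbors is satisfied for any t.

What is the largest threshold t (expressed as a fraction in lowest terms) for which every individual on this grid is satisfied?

Row 1: (1,1)S 3/3 · (1,2)S 4/4 · (1,4)N 3/4 · (1,5)N 5/5 · (1,6)N 3/3
Row 2: (2,1)S 5/5 · (2,2)S 7/7 · (2,3)S 5/7 · (2,4)N 3/6 · (2,5)N 5/6 · (2,6)N 3/3
Row 3: (3,1)S 5/5 · (3,2)S 8/8 · (3,3)S 7/8 · (3,4)S 4/6
Row 4: (4,1)S 3/4 · (4,2)S 6/7 · (4,3)S 7/8 · (4,4)S 5/6 · (4,6)S 0/2
Row 5: (5,2)N 2/6 · (5,3)S 4/6 · (5,4)S 3/5 · (5,5)N 3/6 · (5,6)N 3/4
Row 6: (6,1)N 3/3 · (6,2)N 4/5 · (6,5)N 4/6 · (6,6)N 3/4
Row 7: (7,2)N 3/3 · (7,3)N 3/3 · (7,4)N 2/2 · (7,6)S 0/2
The smallest same-type fraction is 0/2 at (4,6), which reduces to 0/1. Any threshold above that leaves this individual unsatisfied.

0/1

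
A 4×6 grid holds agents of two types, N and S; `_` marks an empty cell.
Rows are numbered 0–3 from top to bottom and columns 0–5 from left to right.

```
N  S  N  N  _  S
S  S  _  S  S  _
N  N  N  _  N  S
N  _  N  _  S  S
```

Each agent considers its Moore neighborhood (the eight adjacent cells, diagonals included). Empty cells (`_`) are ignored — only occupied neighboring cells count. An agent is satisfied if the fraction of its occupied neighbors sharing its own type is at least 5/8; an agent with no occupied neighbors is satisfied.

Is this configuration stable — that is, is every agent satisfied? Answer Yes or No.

No

Row 0: (0,0)N 0/3 unhappy · (0,1)S 2/4 unhappy · (0,2)N 1/4 unhappy · (0,3)N 1/3 unhappy · (0,5)S 1/1 ok
Row 1: (1,0)S 2/5 unhappy · (1,1)S 2/7 unhappy · (1,3)S 1/5 unhappy · (1,4)S 3/5 unhappy
Row 2: (2,0)N 2/4 unhappy · (2,1)N 4/6 ok · (2,2)N 2/4 unhappy · (2,4)N 0/5 unhappy · (2,5)S 3/4 ok
Row 3: (3,0)N 2/2 ok · (3,2)N 2/2 ok · (3,4)S 2/3 ok · (3,5)S 2/3 ok
For instance (0,0) has only 0/3 same-type neighbors, below 5/8.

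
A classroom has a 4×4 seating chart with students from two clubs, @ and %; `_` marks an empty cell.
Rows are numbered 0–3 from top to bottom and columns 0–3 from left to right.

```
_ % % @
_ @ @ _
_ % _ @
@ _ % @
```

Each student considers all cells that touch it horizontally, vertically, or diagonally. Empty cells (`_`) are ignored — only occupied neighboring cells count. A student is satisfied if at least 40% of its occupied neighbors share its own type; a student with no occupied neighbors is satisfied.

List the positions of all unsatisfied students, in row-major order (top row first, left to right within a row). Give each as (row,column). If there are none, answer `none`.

(0,1), (0,2), (1,1), (2,1), (3,0), (3,2)

Row 0: (0,1)% 1/3 not · (0,2)% 1/4 not · (0,3)@ 1/2 satisfied
Row 1: (1,1)@ 1/4 not · (1,2)@ 3/6 satisfied
Row 2: (2,1)% 1/4 not · (2,3)@ 2/3 satisfied
Row 3: (3,0)@ 0/1 not · (3,2)% 1/3 not · (3,3)@ 1/2 satisfied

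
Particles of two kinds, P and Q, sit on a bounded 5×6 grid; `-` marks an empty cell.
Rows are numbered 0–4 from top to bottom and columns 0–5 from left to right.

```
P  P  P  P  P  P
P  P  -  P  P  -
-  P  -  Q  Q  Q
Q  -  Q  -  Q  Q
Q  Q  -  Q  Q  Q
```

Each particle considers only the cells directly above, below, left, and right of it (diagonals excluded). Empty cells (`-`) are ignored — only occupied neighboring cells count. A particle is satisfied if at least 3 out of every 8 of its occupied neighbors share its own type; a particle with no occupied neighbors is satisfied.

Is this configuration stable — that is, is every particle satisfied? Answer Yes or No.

Yes

(0,0)P 2/2 ✓
(0,1)P 3/3 ✓
(0,2)P 2/2 ✓
(0,3)P 3/3 ✓
(0,4)P 3/3 ✓
(0,5)P 1/1 ✓
(1,0)P 2/2 ✓
(1,1)P 3/3 ✓
(1,3)P 2/3 ✓
(1,4)P 2/3 ✓
(2,1)P 1/1 ✓
(2,3)Q 1/2 ✓
(2,4)Q 3/4 ✓
(2,5)Q 2/2 ✓
(3,0)Q 1/1 ✓
(3,2)Q 0/0 ✓
(3,4)Q 3/3 ✓
(3,5)Q 3/3 ✓
(4,0)Q 2/2 ✓
(4,1)Q 1/1 ✓
(4,3)Q 1/1 ✓
(4,4)Q 3/3 ✓
(4,5)Q 2/2 ✓
All meet the threshold, so the configuration is stable.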